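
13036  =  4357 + 8679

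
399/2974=399/2974 = 0.13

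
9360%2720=1200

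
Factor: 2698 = 2^1*19^1*71^1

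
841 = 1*841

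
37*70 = 2590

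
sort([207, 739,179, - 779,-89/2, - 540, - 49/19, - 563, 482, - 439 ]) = [ - 779, - 563,-540, - 439, - 89/2,- 49/19,179,207,482,739]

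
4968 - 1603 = 3365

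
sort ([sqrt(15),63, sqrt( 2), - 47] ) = [  -  47, sqrt( 2 ),  sqrt( 15 ), 63]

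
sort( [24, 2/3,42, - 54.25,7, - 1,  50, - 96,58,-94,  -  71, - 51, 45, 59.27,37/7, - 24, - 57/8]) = [- 96, - 94, - 71, - 54.25, - 51, - 24,-57/8,- 1,  2/3, 37/7, 7,  24,  42,  45,  50, 58, 59.27] 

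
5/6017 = 5/6017=0.00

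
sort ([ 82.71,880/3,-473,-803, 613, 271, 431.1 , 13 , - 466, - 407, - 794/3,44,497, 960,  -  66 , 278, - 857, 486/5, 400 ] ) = [-857,-803,  -  473, - 466, - 407,-794/3,-66, 13,44, 82.71, 486/5, 271, 278,880/3, 400, 431.1, 497, 613, 960 ]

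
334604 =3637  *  92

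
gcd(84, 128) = 4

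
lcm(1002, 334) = 1002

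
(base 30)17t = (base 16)473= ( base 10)1139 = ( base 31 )15N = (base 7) 3215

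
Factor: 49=7^2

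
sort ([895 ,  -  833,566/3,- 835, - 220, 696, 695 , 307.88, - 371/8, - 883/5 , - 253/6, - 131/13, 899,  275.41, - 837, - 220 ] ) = [-837, - 835, - 833, - 220, - 220  , - 883/5, - 371/8, - 253/6,-131/13,566/3,275.41,307.88, 695 , 696,895,899] 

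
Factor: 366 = 2^1*3^1*61^1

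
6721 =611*11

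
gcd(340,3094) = 34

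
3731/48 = 3731/48 = 77.73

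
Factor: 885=3^1*5^1*59^1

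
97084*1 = 97084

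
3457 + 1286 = 4743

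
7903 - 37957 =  - 30054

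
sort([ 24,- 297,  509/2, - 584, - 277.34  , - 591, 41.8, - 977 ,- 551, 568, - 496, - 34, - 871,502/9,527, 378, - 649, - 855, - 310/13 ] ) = [-977, - 871, - 855, - 649, - 591, - 584,-551 , - 496, - 297, - 277.34,-34, - 310/13,24, 41.8  ,  502/9,  509/2,378, 527, 568]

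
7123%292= 115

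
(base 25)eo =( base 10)374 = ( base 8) 566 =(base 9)455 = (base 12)272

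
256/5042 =128/2521=0.05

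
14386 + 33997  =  48383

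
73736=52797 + 20939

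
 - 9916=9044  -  18960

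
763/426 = 1+337/426 =1.79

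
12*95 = 1140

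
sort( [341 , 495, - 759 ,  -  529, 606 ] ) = [ - 759, - 529 , 341,  495,606]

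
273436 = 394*694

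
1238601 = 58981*21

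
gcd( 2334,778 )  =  778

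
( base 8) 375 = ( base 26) 9j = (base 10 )253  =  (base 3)100101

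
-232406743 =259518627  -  491925370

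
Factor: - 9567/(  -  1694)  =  2^( - 1 )*3^2*7^( - 1 )*11^( - 2)* 1063^1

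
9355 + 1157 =10512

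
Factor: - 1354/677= - 2 = - 2^1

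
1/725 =1/725 = 0.00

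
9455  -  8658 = 797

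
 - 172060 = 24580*( - 7)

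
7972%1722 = 1084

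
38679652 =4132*9361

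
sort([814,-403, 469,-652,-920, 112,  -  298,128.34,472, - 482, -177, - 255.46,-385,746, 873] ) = [-920, - 652,-482, - 403, - 385,  -  298, - 255.46 , -177,112,128.34,469, 472,746, 814, 873 ]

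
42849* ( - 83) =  - 3556467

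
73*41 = 2993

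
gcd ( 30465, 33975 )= 45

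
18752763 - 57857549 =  -39104786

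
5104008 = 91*56088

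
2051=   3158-1107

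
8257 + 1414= 9671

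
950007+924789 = 1874796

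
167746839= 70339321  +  97407518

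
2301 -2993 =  - 692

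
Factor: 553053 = 3^1 * 184351^1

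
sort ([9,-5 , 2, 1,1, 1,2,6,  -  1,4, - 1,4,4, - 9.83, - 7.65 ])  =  [ - 9.83,-7.65,-5,  -  1, - 1,1, 1,1, 2 , 2, 4,4,  4, 6,9]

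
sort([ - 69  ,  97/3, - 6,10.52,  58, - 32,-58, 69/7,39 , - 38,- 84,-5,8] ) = [-84, - 69,- 58, - 38,- 32, - 6, - 5, 8, 69/7,10.52, 97/3,39 , 58 ] 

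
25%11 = 3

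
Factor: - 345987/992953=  - 3^2 * 13^( - 1)*17^( - 1)*37^1*1039^1*4493^( - 1 )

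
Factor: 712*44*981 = 2^5*3^2*11^1*89^1*109^1 = 30732768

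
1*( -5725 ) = - 5725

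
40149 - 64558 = -24409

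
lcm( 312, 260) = 1560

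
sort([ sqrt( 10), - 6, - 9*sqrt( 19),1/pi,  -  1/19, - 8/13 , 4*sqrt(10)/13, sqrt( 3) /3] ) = [ - 9*sqrt( 19), - 6 , - 8/13, - 1/19, 1/pi,  sqrt(3)/3, 4*sqrt (10 )/13, sqrt ( 10 ) ]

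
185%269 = 185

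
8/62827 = 8/62827 = 0.00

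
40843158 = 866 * 47163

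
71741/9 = 7971 +2/9 = 7971.22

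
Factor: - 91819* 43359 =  - 3981180021=-3^1*7^1 * 13^1*97^1*149^1 * 1009^1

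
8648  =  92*94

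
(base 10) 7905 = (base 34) 6sh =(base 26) bi1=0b1111011100001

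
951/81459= 317/27153 = 0.01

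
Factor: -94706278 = - 2^1*1871^1 * 25309^1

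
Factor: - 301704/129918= - 2^2*13^1*59^( - 1 )*367^( - 1)*967^1 =- 50284/21653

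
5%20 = 5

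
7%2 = 1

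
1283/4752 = 1283/4752= 0.27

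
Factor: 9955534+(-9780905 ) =7^1 * 13^1*19^1*101^1 =174629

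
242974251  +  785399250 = 1028373501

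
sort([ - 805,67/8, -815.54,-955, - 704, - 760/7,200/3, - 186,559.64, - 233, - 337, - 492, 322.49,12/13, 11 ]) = [-955, - 815.54,- 805, - 704  , - 492, - 337, - 233, - 186, - 760/7, 12/13,67/8, 11,200/3, 322.49, 559.64]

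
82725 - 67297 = 15428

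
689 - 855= - 166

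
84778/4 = 42389/2 = 21194.50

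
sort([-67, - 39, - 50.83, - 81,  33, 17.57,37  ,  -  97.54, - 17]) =[ - 97.54, - 81, - 67, - 50.83,- 39, - 17, 17.57, 33, 37]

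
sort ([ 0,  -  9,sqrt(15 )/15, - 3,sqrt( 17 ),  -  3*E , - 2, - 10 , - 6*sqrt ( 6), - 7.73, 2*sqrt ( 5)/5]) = [-6*sqrt ( 6),  -  10, - 9, - 3*E, -7.73,  -  3, -2,  0,sqrt(15)/15, 2* sqrt ( 5 )/5, sqrt ( 17) ] 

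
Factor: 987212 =2^2*246803^1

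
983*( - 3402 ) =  - 3344166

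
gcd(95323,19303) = 1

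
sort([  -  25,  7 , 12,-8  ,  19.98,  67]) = [ - 25, - 8,  7, 12 , 19.98,67]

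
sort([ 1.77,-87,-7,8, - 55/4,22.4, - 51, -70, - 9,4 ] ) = [-87, - 70, - 51, - 55/4,-9,-7,1.77,4,8, 22.4]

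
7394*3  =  22182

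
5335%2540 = 255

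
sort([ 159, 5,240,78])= [ 5,78  ,  159,  240] 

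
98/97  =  98/97 = 1.01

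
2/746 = 1/373 = 0.00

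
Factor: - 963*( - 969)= 933147= 3^3*17^1*19^1*107^1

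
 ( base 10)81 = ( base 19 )45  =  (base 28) 2p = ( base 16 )51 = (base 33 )2F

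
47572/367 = 47572/367 = 129.62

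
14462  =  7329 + 7133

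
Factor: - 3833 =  - 3833^1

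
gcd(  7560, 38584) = 56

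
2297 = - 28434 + 30731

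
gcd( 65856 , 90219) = 3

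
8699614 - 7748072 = 951542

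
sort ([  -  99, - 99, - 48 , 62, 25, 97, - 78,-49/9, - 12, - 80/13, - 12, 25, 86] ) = [ - 99,-99, - 78,-48, - 12,  -  12,-80/13, - 49/9, 25,25, 62, 86, 97]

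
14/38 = 7/19 = 0.37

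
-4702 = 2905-7607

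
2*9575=19150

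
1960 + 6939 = 8899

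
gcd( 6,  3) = 3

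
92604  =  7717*12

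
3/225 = 1/75 = 0.01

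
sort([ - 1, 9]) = [ - 1,  9] 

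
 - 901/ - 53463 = 901/53463 = 0.02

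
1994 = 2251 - 257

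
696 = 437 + 259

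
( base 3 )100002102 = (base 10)6626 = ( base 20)GB6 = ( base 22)DF4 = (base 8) 14742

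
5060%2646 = 2414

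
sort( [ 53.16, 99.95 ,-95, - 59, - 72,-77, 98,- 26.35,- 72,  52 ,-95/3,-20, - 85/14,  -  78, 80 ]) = [ - 95, - 78, - 77,-72,- 72,-59,  -  95/3,-26.35,-20, - 85/14, 52,53.16,  80,  98,99.95 ]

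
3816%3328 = 488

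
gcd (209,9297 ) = 1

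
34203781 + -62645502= - 28441721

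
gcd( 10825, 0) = 10825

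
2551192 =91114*28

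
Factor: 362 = 2^1*181^1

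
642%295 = 52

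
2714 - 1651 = 1063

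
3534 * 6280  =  22193520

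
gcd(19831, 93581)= 1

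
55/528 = 5/48=0.10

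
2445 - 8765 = -6320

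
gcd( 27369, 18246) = 9123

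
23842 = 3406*7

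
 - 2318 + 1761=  - 557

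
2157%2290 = 2157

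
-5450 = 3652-9102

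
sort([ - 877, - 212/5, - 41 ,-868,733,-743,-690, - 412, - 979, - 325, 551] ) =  [- 979 , - 877 ,  -  868 , - 743  , - 690, - 412, - 325, - 212/5,  -  41, 551, 733] 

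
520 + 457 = 977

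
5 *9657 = 48285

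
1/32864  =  1/32864 =0.00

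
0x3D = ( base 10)61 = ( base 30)21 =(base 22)2H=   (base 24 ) 2D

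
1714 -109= 1605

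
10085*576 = 5808960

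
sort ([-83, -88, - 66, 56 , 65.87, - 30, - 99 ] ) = [ -99, - 88 ,-83 , - 66, - 30,56 , 65.87 ]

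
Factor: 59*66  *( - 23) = - 89562 = - 2^1 * 3^1*11^1*23^1*59^1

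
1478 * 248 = 366544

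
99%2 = 1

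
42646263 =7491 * 5693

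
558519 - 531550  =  26969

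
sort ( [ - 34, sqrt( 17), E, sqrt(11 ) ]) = [ - 34, E, sqrt(11 ), sqrt (17 )]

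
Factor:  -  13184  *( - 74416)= 981100544 = 2^11*103^1*4651^1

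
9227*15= 138405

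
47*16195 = 761165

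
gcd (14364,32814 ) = 18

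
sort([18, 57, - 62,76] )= [ -62,18, 57 , 76] 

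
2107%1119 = 988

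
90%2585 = 90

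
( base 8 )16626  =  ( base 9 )11345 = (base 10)7574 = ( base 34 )6iq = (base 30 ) 8ce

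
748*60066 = 44929368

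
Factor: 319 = 11^1*29^1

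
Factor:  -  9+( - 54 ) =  -3^2*7^1 = - 63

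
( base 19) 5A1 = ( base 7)5551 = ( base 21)4B1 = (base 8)3714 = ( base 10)1996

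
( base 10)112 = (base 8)160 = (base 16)70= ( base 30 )3M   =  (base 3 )11011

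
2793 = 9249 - 6456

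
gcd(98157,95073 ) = 3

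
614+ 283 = 897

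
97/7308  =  97/7308 =0.01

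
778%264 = 250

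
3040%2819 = 221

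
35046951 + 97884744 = 132931695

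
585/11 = 53 + 2/11= 53.18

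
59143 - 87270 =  - 28127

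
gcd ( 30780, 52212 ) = 228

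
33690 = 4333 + 29357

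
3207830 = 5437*590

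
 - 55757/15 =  - 55757/15  =  - 3717.13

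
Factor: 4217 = 4217^1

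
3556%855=136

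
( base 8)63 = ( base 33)1i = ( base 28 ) 1n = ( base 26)1p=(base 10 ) 51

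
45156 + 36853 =82009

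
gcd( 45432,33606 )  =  18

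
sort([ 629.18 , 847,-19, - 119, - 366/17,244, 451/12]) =[ - 119, - 366/17, - 19, 451/12  ,  244, 629.18, 847]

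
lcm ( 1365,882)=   57330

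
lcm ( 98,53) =5194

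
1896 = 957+939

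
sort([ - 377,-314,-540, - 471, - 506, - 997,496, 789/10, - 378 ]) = [ - 997,-540,-506, -471,-378, - 377,-314,789/10,  496]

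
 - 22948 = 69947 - 92895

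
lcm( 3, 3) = 3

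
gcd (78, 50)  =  2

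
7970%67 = 64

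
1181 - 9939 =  - 8758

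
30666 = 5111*6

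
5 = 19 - 14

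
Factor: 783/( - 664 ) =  - 2^( - 3)* 3^3*29^1*83^( - 1) 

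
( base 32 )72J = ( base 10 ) 7251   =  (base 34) 699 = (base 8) 16123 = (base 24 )CE3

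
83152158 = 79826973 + 3325185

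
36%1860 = 36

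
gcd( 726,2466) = 6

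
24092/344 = 70 + 3/86 = 70.03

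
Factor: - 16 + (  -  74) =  - 2^1*3^2*5^1  =  - 90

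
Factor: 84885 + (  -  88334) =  - 3449^1= - 3449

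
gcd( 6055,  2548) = 7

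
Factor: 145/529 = 5^1*23^( - 2)*29^1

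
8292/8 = 2073/2 = 1036.50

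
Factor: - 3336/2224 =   -  2^( - 1 )*3^1 = - 3/2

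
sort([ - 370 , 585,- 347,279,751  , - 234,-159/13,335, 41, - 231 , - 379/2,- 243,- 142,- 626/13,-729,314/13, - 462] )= [ - 729, -462, - 370, - 347,  -  243 , - 234, - 231, - 379/2, - 142, - 626/13, - 159/13,314/13,41,279,  335, 585, 751 ] 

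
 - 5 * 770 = - 3850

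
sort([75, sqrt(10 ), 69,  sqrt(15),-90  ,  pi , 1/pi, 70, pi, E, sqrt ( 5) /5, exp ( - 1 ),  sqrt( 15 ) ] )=[ - 90, 1/pi, exp( - 1),sqrt(5)/5,  E, pi, pi , sqrt(10), sqrt(15), sqrt( 15),  69,  70,75 ] 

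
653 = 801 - 148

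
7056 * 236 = 1665216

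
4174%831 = 19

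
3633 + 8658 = 12291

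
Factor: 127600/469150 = 232/853 = 2^3*29^1*853^( - 1)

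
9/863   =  9/863   =  0.01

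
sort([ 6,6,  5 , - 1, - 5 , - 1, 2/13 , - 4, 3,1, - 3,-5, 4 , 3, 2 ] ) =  [ - 5, -5, - 4,  -  3, - 1, - 1,2/13,  1 , 2 , 3 , 3 , 4, 5,6,6 ] 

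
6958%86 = 78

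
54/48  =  1+1/8 =1.12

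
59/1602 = 59/1602 = 0.04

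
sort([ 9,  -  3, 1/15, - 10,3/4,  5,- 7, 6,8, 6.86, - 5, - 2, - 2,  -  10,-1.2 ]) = [ - 10, - 10,-7,  -  5, - 3, - 2, - 2, - 1.2, 1/15,3/4, 5, 6, 6.86,  8, 9]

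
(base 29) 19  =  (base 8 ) 46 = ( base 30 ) 18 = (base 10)38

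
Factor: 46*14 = 644= 2^2*7^1*23^1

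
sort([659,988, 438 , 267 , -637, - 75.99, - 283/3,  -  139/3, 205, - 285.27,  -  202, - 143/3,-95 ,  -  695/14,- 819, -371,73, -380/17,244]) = [ - 819, - 637, - 371, - 285.27,-202,-95,-283/3, - 75.99 , - 695/14, -143/3,-139/3,  -  380/17, 73 , 205 , 244,  267,438,  659, 988 ] 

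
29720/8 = 3715  =  3715.00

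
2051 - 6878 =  - 4827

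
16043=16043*1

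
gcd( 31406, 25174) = 82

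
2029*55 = 111595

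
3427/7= 3427/7 = 489.57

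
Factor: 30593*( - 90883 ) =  - 2780383619 = -13^1*6991^1*30593^1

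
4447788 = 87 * 51124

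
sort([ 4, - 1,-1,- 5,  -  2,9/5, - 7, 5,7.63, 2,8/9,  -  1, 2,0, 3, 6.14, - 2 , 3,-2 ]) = [ - 7,-5 ,-2 ,  -  2,-2,-1, - 1,-1,0,8/9 , 9/5, 2,2 , 3 , 3, 4, 5,  6.14, 7.63]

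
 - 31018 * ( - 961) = 29808298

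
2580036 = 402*6418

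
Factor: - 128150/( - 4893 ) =550/21 = 2^1 * 3^(-1) * 5^2 *7^( - 1) * 11^1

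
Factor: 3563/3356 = 2^( - 2 )*7^1*509^1 * 839^( - 1) 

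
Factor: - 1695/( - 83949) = 565/27983 = 5^1*113^1* 27983^(- 1 ) 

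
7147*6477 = 46291119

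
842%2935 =842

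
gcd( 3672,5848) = 136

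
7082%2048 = 938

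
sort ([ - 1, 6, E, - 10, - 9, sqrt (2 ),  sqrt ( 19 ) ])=[-10, - 9, - 1, sqrt( 2) , E,sqrt( 19 ), 6] 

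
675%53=39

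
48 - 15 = 33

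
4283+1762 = 6045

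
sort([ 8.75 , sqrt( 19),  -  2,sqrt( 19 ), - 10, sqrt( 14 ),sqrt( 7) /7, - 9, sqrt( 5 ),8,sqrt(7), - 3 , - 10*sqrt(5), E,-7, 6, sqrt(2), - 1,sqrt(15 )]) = [ - 10*sqrt ( 5 ),-10, - 9, - 7, - 3, - 2, - 1,sqrt ( 7)/7,sqrt( 2 ), sqrt (5),sqrt( 7 ), E,  sqrt( 14), sqrt ( 15),sqrt ( 19),sqrt(19), 6 , 8, 8.75 ] 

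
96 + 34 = 130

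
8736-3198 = 5538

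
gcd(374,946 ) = 22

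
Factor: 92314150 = 2^1 *5^2 * 1846283^1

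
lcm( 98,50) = 2450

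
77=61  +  16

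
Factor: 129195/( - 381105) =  - 319/941 = -11^1*29^1 *941^( - 1)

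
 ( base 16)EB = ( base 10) 235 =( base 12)177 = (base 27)8j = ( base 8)353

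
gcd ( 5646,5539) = 1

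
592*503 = 297776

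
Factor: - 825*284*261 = - 2^2*3^3*5^2*11^1*29^1 * 71^1 = - 61152300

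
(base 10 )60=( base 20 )30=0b111100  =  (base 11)55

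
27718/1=27718 =27718.00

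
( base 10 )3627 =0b111000101011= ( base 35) 2xm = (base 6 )24443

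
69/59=1 + 10/59=1.17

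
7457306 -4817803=2639503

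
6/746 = 3/373 =0.01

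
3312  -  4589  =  - 1277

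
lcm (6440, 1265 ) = 70840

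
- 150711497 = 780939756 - 931651253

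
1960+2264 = 4224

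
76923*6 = 461538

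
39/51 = 13/17 = 0.76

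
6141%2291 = 1559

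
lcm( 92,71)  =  6532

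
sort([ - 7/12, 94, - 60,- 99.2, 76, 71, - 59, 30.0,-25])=[- 99.2, - 60, - 59, - 25 , - 7/12,30.0, 71, 76,94 ]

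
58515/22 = 2659 + 17/22  =  2659.77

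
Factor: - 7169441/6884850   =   - 2^( - 1)*3^ (-1) * 5^( - 2)*7^( - 1)*19^1*79^(  -  1 )*83^ ( - 1 )*377339^1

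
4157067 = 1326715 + 2830352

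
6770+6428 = 13198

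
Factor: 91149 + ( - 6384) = 3^1*5^1*5651^1 = 84765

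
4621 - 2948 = 1673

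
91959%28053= 7800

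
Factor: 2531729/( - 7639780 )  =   - 2^( - 2) * 5^(-1 )*29^1 * 67^1 * 1303^1*381989^(  -  1) 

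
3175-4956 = - 1781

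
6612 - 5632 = 980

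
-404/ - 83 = 4 + 72/83= 4.87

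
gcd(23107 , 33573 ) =1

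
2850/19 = 150= 150.00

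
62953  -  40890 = 22063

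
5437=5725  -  288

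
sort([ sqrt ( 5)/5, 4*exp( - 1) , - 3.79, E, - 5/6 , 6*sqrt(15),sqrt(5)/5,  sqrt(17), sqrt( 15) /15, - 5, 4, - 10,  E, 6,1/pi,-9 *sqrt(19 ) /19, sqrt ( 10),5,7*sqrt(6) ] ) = [-10,- 5,  -  3.79, - 9*sqrt(19)/19, - 5/6,  sqrt(15)/15, 1/pi,sqrt( 5)/5, sqrt ( 5) /5,4*exp( - 1), E,E , sqrt(10 ), 4,sqrt(17) , 5,6,7*sqrt ( 6) , 6 *sqrt(15)]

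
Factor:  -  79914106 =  - 2^1*271^1*283^1*521^1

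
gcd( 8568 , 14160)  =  24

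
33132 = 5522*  6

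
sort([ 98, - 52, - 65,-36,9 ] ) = [-65, - 52,-36, 9 , 98 ] 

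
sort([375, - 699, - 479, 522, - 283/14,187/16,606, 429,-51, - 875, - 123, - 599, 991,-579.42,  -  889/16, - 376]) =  [-875,  -  699, - 599, - 579.42, - 479,-376,  -  123, - 889/16,-51, - 283/14, 187/16,  375, 429, 522  ,  606,991 ] 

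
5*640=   3200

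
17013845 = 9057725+7956120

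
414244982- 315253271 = 98991711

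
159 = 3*53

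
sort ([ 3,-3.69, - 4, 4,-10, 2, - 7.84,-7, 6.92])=[ - 10, - 7.84,-7, - 4, - 3.69,2 , 3, 4,6.92]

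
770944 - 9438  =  761506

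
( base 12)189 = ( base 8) 371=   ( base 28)8P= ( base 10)249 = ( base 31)81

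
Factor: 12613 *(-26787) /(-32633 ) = 337864431/32633 = 3^1 * 8929^1* 12613^1*32633^ ( - 1) 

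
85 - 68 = 17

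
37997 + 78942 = 116939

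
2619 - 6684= -4065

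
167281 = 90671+76610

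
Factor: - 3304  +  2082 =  - 1222 = -2^1 * 13^1 * 47^1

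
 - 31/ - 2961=31/2961 = 0.01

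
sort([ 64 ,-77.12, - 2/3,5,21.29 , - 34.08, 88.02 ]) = [ - 77.12,- 34.08, - 2/3 , 5,21.29,64, 88.02]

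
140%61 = 18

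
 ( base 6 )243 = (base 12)83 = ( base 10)99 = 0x63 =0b1100011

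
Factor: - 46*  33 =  - 2^1*3^1*11^1*23^1 =- 1518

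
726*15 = 10890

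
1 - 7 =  - 6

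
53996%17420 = 1736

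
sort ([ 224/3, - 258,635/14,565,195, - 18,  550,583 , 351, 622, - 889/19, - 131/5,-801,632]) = [ - 801, - 258,- 889/19,-131/5, - 18 , 635/14,  224/3,195, 351, 550, 565, 583,622,632]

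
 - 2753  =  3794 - 6547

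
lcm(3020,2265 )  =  9060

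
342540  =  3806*90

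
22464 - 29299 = - 6835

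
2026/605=2026/605 = 3.35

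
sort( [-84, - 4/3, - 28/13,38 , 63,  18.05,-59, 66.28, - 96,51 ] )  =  [ - 96, - 84, - 59, - 28/13,  -  4/3,18.05,38 , 51, 63,66.28 ]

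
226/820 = 113/410 = 0.28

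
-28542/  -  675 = 9514/225 = 42.28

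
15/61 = 15/61 = 0.25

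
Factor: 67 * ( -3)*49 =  - 9849 = -3^1 * 7^2*67^1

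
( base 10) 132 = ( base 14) 96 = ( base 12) B0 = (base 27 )4o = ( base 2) 10000100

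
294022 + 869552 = 1163574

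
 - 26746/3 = - 26746/3 =- 8915.33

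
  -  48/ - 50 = 24/25 = 0.96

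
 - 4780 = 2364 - 7144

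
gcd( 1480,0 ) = 1480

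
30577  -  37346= - 6769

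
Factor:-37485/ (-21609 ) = 85/49 = 5^1  *  7^(-2)*17^1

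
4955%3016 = 1939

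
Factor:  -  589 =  - 19^1*31^1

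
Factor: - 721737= - 3^3*26731^1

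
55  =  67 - 12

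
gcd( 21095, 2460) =5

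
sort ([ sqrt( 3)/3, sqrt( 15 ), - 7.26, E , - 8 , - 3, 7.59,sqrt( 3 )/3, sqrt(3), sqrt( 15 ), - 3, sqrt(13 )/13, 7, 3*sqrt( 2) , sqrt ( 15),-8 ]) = [ - 8, - 8,-7.26, - 3, - 3,sqrt( 13)/13, sqrt( 3) /3, sqrt (3) /3, sqrt( 3) , E, sqrt( 15 ), sqrt (15 ), sqrt(15),3*sqrt(2 ), 7 , 7.59] 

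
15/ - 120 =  - 1/8 = - 0.12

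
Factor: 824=2^3 * 103^1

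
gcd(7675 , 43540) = 5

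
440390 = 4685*94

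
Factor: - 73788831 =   -  3^2*8198759^1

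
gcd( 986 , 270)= 2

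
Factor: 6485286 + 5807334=12292620 = 2^2*3^1 * 5^1* 19^1*41^1*263^1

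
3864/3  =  1288  =  1288.00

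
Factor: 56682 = 2^1*3^2*47^1* 67^1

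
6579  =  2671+3908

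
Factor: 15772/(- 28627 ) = - 2^2 * 3943^1*28627^ (-1 )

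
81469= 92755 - 11286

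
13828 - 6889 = 6939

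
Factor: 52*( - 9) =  - 468   =  -2^2*3^2*13^1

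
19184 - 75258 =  - 56074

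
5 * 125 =625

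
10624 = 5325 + 5299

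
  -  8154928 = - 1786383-6368545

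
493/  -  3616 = -1 + 3123/3616 = - 0.14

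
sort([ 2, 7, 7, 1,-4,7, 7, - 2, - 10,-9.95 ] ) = [-10, - 9.95,  -  4, - 2, 1, 2,7,7, 7, 7]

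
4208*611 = 2571088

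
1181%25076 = 1181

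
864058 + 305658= 1169716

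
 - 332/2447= -332/2447 = -0.14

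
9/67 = 9/67=0.13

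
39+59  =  98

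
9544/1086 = 8 + 428/543 =8.79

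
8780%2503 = 1271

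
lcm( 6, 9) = 18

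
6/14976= 1/2496   =  0.00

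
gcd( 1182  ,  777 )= 3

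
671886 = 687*978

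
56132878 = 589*95302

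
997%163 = 19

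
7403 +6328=13731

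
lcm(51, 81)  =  1377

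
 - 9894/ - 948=1649/158 =10.44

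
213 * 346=73698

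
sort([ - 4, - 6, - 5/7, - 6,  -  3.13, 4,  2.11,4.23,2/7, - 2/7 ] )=[ - 6,  -  6, - 4, -3.13, - 5/7,-2/7,2/7,2.11,4,  4.23] 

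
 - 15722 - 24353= - 40075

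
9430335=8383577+1046758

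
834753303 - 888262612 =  - 53509309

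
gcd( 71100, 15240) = 60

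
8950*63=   563850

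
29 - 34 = - 5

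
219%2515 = 219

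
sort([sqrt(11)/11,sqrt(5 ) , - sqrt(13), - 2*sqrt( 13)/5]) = [- sqrt(13) , - 2*sqrt(13 )/5,sqrt( 11 )/11, sqrt(5) ]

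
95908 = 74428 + 21480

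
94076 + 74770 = 168846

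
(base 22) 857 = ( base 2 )111110010101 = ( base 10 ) 3989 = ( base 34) 3fb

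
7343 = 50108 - 42765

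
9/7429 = 9/7429 = 0.00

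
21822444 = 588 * 37113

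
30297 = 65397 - 35100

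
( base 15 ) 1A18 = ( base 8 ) 13020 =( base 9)7665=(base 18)H7E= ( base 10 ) 5648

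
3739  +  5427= 9166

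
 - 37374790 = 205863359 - 243238149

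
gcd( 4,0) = 4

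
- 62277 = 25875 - 88152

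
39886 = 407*98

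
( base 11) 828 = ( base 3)1100222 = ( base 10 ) 998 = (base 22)218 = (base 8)1746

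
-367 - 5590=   -  5957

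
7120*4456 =31726720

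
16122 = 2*8061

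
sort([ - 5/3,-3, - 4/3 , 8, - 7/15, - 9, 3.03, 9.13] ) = [ - 9, - 3 ,  -  5/3, - 4/3, - 7/15, 3.03,8, 9.13 ]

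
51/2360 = 51/2360= 0.02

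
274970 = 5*54994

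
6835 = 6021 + 814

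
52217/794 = 65+607/794 = 65.76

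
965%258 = 191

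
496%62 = 0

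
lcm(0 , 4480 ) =0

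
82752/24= 3448 =3448.00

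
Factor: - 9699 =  - 3^1*53^1*61^1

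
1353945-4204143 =-2850198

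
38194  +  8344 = 46538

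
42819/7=6117 = 6117.00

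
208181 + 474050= 682231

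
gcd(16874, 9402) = 2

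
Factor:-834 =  - 2^1 * 3^1*139^1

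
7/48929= 7/48929 = 0.00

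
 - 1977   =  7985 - 9962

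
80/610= 8/61 =0.13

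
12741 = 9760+2981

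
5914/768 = 7 + 269/384 = 7.70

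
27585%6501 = 1581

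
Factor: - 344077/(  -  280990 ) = 2^( - 1) * 5^( - 1)*337^1*1021^1 * 28099^( - 1 )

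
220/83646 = 110/41823 = 0.00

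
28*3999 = 111972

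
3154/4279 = 3154/4279=0.74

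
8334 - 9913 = -1579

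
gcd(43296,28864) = 14432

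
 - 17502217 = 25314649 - 42816866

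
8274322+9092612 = 17366934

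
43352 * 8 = 346816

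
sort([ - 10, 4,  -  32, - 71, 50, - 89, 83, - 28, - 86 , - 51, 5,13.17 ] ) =[ - 89, - 86, - 71, - 51, - 32, - 28,- 10, 4, 5 , 13.17,50, 83]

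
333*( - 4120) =  -  1371960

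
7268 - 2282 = 4986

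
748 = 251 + 497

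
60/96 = 5/8=0.62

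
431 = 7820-7389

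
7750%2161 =1267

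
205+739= 944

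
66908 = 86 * 778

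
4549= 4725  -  176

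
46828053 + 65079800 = 111907853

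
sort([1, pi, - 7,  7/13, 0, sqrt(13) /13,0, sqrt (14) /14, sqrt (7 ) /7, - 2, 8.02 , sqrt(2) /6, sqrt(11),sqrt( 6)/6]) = [ - 7, -2, 0, 0, sqrt(2) /6,sqrt(14 )/14, sqrt (13 ) /13,sqrt(7) /7,sqrt(6) /6, 7/13,1, pi,sqrt( 11), 8.02]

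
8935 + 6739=15674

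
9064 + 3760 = 12824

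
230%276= 230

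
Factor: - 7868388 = -2^2*3^1*11^2*5419^1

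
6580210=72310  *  91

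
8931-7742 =1189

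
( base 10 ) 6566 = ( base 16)19a6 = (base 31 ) 6PP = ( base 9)10005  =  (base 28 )8ae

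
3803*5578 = 21213134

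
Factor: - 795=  - 3^1*5^1*53^1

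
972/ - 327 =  - 324/109 = - 2.97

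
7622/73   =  104 + 30/73 = 104.41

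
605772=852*711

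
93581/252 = 371+ 89/252 = 371.35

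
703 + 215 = 918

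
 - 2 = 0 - 2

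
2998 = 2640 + 358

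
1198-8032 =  - 6834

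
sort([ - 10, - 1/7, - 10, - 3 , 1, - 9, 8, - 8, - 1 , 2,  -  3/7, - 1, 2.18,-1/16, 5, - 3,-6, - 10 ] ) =[  -  10, - 10 , - 10, -9, - 8,-6, - 3, - 3, - 1, - 1,-3/7, - 1/7,  -  1/16, 1,2, 2.18, 5 , 8] 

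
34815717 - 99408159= - 64592442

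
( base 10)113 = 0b1110001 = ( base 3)11012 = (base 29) 3q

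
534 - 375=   159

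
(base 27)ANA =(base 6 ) 100401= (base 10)7921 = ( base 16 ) 1ef1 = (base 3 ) 101212101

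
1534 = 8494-6960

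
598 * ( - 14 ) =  - 8372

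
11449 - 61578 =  - 50129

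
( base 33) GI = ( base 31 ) hj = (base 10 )546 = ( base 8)1042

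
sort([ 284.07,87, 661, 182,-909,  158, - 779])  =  [-909 ,-779,  87, 158,182,  284.07,661]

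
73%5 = 3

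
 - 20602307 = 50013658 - 70615965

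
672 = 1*672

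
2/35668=1/17834 = 0.00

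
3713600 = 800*4642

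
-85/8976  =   - 5/528 = -0.01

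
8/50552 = 1/6319 = 0.00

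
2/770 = 1/385=0.00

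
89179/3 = 89179/3=29726.33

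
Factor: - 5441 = -5441^1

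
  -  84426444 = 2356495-86782939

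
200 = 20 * 10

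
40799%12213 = 4160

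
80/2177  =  80/2177 = 0.04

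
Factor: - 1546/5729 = -2^1*17^( - 1 )*337^( - 1)*773^1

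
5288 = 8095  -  2807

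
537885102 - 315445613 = 222439489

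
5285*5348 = 28264180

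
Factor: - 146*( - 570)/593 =83220/593= 2^2*3^1*5^1* 19^1*73^1*593^( - 1)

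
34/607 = 34/607 = 0.06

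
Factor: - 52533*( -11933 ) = 626876289  =  3^2*13^1*449^1*11933^1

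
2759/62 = 89/2 = 44.50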